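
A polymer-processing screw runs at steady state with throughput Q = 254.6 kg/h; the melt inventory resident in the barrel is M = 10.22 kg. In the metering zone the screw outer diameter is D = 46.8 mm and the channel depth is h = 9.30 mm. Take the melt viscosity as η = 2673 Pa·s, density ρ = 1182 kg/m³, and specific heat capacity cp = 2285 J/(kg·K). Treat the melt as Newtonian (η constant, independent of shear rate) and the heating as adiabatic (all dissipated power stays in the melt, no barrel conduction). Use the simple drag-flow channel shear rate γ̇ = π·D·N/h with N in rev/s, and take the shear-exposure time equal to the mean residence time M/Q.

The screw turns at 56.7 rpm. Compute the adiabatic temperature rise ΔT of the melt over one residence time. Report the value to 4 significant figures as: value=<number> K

value=31.92 K

Convert throughput: Q = 254.6 kg/h = 254.6/3600 = 0.0707222 kg/s
Mean residence time: t_res = M/Q_s = 10.22 kg / 0.0707222 kg/s = 144.509 s
D = 46.8 mm = 0.0468 m;  h = 9.30 mm = 0.0093 m;  N = 56.7 rpm / 60 = 0.945 rev/s
Shear rate: γ̇ = πDN/h = π·0.0468·0.945/0.0093 = 14.9398 s⁻¹
ΔT = η·γ̇²·t_res/(ρ·cp) = [2673 × 14.9398² × 144.509] / [1182 × 2285] = 31.9212 K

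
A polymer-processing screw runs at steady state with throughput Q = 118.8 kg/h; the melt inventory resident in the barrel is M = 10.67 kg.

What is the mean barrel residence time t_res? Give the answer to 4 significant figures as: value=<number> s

value=323.3 s

Convert throughput: Q = 118.8 kg/h = 118.8/3600 = 0.033 kg/s
Mean residence time: t_res = M/Q_s = 10.67 kg / 0.033 kg/s = 323.333 s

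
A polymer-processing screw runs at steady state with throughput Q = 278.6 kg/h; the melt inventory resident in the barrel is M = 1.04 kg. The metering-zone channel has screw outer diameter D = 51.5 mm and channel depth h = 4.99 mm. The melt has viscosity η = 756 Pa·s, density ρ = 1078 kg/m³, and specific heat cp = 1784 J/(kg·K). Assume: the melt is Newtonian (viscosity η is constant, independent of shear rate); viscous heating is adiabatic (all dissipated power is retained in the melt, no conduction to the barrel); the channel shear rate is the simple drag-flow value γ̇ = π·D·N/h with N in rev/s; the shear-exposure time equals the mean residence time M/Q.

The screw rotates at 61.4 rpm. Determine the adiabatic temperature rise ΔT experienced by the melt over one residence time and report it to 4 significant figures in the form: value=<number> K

value=5.816 K

Throughput in SI: Q_s = 278.6 kg/h ÷ 3600 s/h = 0.0773889 kg/s
Mean residence time: t_res = M/Q_s = 1.04 kg / 0.0773889 kg/s = 13.4386 s
Geometry in metres: D = 51.5 mm → 0.0515 m, h = 4.99 mm → 0.00499 m; screw speed N = 61.4 rpm = 1.02333 rev/s
Shear rate: γ̇ = πDN/h = π·0.0515·1.02333/0.00499 = 33.1798 s⁻¹
ΔT = η·γ̇²·t_res/(ρ·cp) = [756 × 33.1798² × 13.4386] / [1078 × 1784] = 5.81581 K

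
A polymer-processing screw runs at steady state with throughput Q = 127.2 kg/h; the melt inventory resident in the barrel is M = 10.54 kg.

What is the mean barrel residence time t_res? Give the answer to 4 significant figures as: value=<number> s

Convert throughput: Q = 127.2 kg/h = 127.2/3600 = 0.0353333 kg/s
t_res = M / Q_s = 10.54 / 0.0353333 = 298.302 s

value=298.3 s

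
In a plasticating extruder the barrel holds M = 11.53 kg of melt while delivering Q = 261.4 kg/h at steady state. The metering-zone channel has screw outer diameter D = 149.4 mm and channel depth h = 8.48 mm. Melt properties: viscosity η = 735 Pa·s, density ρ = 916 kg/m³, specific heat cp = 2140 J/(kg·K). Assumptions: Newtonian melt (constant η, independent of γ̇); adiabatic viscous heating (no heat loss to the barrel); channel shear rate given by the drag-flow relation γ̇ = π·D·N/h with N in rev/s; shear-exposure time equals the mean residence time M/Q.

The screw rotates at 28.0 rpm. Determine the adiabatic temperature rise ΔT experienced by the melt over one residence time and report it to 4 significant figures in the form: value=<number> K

Throughput in SI: Q_s = 261.4 kg/h ÷ 3600 s/h = 0.0726111 kg/s
t_res = M / Q_s = 11.53 ÷ 0.0726111 = 158.791 s
D = 149.4 mm = 0.1494 m;  h = 8.48 mm = 0.00848 m;  N = 28.0 rpm / 60 = 0.466667 rev/s
Shear rate: γ̇ = πDN/h = π·0.1494·0.466667/0.00848 = 25.8292 s⁻¹
Adiabatic rise: ΔT = η γ̇² t_res / (ρ cp) = 735·(25.8292)²·158.791 / (916·2140) = 39.7216 K

value=39.72 K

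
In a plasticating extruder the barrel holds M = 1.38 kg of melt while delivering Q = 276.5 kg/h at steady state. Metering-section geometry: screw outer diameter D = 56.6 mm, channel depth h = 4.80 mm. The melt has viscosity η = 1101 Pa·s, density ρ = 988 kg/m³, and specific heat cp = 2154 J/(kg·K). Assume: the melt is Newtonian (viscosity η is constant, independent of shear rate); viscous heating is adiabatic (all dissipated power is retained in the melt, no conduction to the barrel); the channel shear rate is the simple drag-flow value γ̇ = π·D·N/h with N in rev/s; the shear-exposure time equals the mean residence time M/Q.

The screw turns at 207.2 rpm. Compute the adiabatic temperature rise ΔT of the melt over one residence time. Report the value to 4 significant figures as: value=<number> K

Convert throughput: Q = 276.5 kg/h = 276.5/3600 = 0.0768056 kg/s
t_res = M / Q_s = 1.38 / 0.0768056 = 17.9675 s
D = 56.6 mm = 0.0566 m;  h = 4.80 mm = 0.0048 m;  N = 207.2 rpm / 60 = 3.45333 rev/s
Shear rate: γ̇ = πDN/h = π·0.0566·3.45333/0.0048 = 127.927 s⁻¹
ΔT = η·γ̇²·t_res/(ρ·cp) = [1101 × 127.927² × 17.9675] / [988 × 2154] = 152.124 K

value=152.1 K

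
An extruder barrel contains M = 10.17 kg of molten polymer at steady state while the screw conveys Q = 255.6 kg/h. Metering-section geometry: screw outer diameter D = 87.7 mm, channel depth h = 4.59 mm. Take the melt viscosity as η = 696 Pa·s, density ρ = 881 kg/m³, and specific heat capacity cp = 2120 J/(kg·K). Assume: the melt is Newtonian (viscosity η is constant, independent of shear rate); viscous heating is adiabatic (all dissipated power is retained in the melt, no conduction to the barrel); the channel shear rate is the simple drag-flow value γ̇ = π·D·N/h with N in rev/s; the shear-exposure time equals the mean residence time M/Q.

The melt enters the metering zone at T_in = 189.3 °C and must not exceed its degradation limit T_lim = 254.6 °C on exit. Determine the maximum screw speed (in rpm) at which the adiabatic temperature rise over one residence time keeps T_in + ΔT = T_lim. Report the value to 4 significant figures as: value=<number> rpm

Convert throughput: Q = 255.6 kg/h = 255.6/3600 = 0.071 kg/s
Mean residence time: t_res = M/Q_s = 10.17 kg / 0.071 kg/s = 143.239 s
Geometry in SI: D = 87.7 mm → 0.0877 m, h = 4.59 mm → 0.00459 m
ΔT_a = T_lim − T_in = 254.6 °C − 189.3 °C = 65.3 K
γ̇_max² = ΔT_a·ρ·cp/(η·t_res) = 65.3·881·2120/(696·143.239) = 1223.36 s⁻²
γ̇_max = sqrt(1223.36) = 34.9765 s⁻¹
N_max = γ̇_max h / (πD) = 34.9765·0.00459/(π·0.0877) = 0.582693 rev/s → ×60 = 34.9616 rpm

value=34.96 rpm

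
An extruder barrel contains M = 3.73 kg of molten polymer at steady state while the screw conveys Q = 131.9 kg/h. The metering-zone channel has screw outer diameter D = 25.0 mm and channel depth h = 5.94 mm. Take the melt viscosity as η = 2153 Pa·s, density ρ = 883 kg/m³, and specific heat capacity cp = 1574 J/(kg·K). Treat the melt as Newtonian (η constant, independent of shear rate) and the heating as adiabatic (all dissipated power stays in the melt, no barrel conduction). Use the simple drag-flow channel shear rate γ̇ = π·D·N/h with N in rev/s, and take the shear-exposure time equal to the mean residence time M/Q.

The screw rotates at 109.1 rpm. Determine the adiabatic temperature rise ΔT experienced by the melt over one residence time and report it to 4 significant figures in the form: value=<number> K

value=91.16 K

Q_s = Q / 3600 = 131.9 / 3600 = 0.0366389 kg/s
Mean residence time: t_res = M/Q_s = 3.73 kg / 0.0366389 kg/s = 101.804 s
D = 25.0 mm = 0.025 m;  h = 5.94 mm = 0.00594 m;  N = 109.1 rpm / 60 = 1.81833 rev/s
γ̇ = π D N / h = (π)(0.025)(1.81833) / 0.00594 = 24.0424 s⁻¹
ΔT = η·γ̇²·t_res / (ρ·cp) = 2153 · (24.0424)² · 101.804 / (883 · 1574) = 91.1589 K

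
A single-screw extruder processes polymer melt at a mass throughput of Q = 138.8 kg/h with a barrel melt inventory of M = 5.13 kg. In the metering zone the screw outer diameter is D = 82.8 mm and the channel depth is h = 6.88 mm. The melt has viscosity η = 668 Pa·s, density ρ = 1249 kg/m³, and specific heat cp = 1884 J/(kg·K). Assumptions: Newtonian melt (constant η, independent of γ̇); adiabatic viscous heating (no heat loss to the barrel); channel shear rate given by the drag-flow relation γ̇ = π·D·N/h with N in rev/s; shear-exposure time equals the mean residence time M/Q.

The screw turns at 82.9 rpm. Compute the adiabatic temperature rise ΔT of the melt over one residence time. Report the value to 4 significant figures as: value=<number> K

Convert throughput: Q = 138.8 kg/h = 138.8/3600 = 0.0385556 kg/s
Mean residence time: t_res = M/Q_s = 5.13 kg / 0.0385556 kg/s = 133.055 s
Convert to SI: D = 0.0828 m, h = 0.00688 m, N = 82.9/60 = 1.38167 rev/s
γ̇ = π·D·N / h = π · 0.0828 · 1.38167 / 0.00688 = 52.239 s⁻¹
ΔT = η·γ̇²·t_res/(ρ·cp) = [668 × 52.239² × 133.055] / [1249 × 1884] = 103.075 K

value=103.1 K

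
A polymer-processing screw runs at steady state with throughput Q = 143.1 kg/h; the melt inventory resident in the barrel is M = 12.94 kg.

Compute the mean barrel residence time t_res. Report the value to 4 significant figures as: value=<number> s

value=325.5 s

Convert throughput: Q = 143.1 kg/h = 143.1/3600 = 0.03975 kg/s
t_res = M / Q_s = 12.94 ÷ 0.03975 = 325.535 s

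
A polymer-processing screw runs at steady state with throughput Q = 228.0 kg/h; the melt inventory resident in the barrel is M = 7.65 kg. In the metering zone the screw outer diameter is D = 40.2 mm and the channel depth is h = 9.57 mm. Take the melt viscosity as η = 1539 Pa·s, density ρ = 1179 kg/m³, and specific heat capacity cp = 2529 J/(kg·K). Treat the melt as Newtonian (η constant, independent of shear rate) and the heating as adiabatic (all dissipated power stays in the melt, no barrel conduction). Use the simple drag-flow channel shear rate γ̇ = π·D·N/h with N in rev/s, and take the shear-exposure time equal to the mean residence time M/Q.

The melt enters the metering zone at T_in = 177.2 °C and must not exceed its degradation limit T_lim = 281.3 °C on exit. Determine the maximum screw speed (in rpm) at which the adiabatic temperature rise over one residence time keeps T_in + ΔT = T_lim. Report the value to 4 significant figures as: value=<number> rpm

value=185.8 rpm

Q_s = Q / 3600 = 228.0 / 3600 = 0.0633333 kg/s
t_res = M / Q_s = 7.65 / 0.0633333 = 120.789 s
D = 40.2 mm = 0.0402 m;  h = 9.57 mm = 0.00957 m
Allowable rise: ΔT_a = T_lim − T_in = 281.3 − 177.2 = 104.1 K
Invert ΔT = ηγ̇²t_res/(ρcp) for γ̇: γ̇_max² = ΔT_a ρ cp / (η t_res) = 104.1·1179·2529 / (1539·120.789) = 1669.73 s⁻²
Take the square root: γ̇_max = √(1669.73) = 40.8623 s⁻¹
N_max = γ̇_max·h / (π·D) = 40.8623 · 0.00957 / (π · 0.0402) = 3.09641 rev/s = 185.785 rpm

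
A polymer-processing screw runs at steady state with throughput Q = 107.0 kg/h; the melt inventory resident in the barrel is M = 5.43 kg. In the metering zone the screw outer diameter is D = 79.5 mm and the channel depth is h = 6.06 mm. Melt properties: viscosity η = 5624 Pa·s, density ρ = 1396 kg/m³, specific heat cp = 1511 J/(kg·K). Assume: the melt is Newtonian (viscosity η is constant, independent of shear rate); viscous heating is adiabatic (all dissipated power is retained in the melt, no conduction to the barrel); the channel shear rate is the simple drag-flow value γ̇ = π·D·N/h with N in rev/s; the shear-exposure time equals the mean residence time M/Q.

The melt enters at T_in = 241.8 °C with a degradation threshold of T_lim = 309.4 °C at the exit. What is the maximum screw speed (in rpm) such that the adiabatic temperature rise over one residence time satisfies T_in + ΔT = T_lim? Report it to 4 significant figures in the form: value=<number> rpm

value=17.15 rpm

Q_s = Q / 3600 = 107.0 / 3600 = 0.0297222 kg/s
Mean residence time: t_res = M/Q_s = 5.43 kg / 0.0297222 kg/s = 182.692 s
Convert to metres: D = 0.0795 m, h = 0.00606 m
ΔT_a = T_lim − T_in = 309.4 − 241.8 = 67.6 K
Invert ΔT = ηγ̇²t_res/(ρcp) for γ̇: γ̇_max² = ΔT_a ρ cp / (η t_res) = 67.6·1396·1511 / (5624·182.692) = 138.782 s⁻²
γ̇_max = √138.782 = 11.7806 s⁻¹
Solve γ̇ = πDN/h for N: N_max = γ̇_max·h/(π·D) = 11.7806 × 0.00606 / (π × 0.0795) = 0.285839 rev/s = 17.1504 rpm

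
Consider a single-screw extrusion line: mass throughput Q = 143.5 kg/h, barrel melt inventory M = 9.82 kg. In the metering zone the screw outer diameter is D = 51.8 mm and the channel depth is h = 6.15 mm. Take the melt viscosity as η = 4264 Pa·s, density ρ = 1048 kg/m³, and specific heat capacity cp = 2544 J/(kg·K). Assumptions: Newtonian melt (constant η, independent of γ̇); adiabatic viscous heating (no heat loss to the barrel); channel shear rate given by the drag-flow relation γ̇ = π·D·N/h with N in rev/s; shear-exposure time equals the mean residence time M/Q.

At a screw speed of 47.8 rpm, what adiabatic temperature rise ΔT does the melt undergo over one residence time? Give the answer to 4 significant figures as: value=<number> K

Convert throughput: Q = 143.5 kg/h = 143.5/3600 = 0.0398611 kg/s
t_res = M / Q_s = 9.82 / 0.0398611 = 246.355 s
Convert to SI: D = 0.0518 m, h = 0.00615 m, N = 47.8/60 = 0.796667 rev/s
γ̇ = π·D·N / h = π · 0.0518 · 0.796667 / 0.00615 = 21.0805 s⁻¹
ΔT = η·γ̇²·t_res / (ρ·cp) = 4264 · (21.0805)² · 246.355 / (1048 · 2544) = 175.091 K

value=175.1 K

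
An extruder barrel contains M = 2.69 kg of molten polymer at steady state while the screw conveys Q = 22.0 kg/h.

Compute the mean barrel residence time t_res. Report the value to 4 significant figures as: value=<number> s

Q_s = Q / 3600 = 22.0 / 3600 = 0.00611111 kg/s
t_res = M / Q_s = 2.69 ÷ 0.00611111 = 440.182 s

value=440.2 s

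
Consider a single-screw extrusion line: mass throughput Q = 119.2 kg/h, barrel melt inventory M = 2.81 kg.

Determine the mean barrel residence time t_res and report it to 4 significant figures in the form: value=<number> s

Q_s = Q / 3600 = 119.2 / 3600 = 0.0331111 kg/s
t_res = M / Q_s = 2.81 / 0.0331111 = 84.8658 s

value=84.87 s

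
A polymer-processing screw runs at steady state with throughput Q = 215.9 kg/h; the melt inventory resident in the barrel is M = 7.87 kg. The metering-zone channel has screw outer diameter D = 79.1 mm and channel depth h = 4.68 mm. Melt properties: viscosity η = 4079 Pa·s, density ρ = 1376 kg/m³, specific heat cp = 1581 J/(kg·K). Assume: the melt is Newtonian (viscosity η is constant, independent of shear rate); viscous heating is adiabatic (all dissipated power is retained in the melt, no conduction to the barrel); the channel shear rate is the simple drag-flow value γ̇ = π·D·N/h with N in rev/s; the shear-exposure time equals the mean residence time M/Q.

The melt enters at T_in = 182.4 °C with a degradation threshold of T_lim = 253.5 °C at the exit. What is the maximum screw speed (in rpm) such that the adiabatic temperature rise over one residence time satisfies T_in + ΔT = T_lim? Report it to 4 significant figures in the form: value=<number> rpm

value=19.21 rpm

Throughput in SI: Q_s = 215.9 kg/h ÷ 3600 s/h = 0.0599722 kg/s
t_res = M / Q_s = 7.87 / 0.0599722 = 131.227 s
D = 79.1 mm = 0.0791 m;  h = 4.68 mm = 0.00468 m
ΔT_a = T_lim − T_in = 253.5 − 182.4 = 71.1 K
γ̇_max² = ΔT_a·ρ·cp/(η·t_res) = 71.1·1376·1581/(4079·131.227) = 288.963 s⁻²
γ̇_max = sqrt(288.963) = 16.9989 s⁻¹
Solve γ̇ = πDN/h for N: N_max = γ̇_max·h/(π·D) = 16.9989 × 0.00468 / (π × 0.0791) = 0.32014 rev/s = 19.2084 rpm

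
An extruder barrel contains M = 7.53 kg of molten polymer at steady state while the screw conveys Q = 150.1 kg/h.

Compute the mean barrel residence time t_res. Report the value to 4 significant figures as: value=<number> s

Throughput in SI: Q_s = 150.1 kg/h ÷ 3600 s/h = 0.0416944 kg/s
t_res = M / Q_s = 7.53 ÷ 0.0416944 = 180.6 s

value=180.6 s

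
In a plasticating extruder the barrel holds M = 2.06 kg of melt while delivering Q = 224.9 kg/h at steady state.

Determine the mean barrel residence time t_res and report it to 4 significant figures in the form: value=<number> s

value=32.97 s

Convert throughput: Q = 224.9 kg/h = 224.9/3600 = 0.0624722 kg/s
Mean residence time: t_res = M/Q_s = 2.06 kg / 0.0624722 kg/s = 32.9747 s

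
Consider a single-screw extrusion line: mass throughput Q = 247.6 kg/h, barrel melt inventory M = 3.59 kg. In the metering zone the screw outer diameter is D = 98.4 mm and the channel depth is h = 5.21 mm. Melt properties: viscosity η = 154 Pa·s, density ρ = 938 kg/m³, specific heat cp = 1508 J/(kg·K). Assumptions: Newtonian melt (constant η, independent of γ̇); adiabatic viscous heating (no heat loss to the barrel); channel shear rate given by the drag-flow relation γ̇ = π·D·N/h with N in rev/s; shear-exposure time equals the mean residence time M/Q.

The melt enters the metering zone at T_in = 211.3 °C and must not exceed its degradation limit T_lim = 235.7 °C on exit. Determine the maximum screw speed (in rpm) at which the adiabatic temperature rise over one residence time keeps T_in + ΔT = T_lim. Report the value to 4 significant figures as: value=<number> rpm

value=66.26 rpm

Throughput in SI: Q_s = 247.6 kg/h ÷ 3600 s/h = 0.0687778 kg/s
t_res = M / Q_s = 3.59 ÷ 0.0687778 = 52.1971 s
Geometry in SI: D = 98.4 mm → 0.0984 m, h = 5.21 mm → 0.00521 m
Allowable rise: ΔT_a = T_lim − T_in = 235.7 − 211.3 = 24.4 K
Invert ΔT = ηγ̇²t_res/(ρcp) for γ̇: γ̇_max² = ΔT_a ρ cp / (η t_res) = 24.4·938·1508 / (154·52.1971) = 4293.65 s⁻²
γ̇_max = sqrt(4293.65) = 65.526 s⁻¹
N_max = γ̇_max·h / (π·D) = 65.526 · 0.00521 / (π · 0.0984) = 1.10435 rev/s = 66.2609 rpm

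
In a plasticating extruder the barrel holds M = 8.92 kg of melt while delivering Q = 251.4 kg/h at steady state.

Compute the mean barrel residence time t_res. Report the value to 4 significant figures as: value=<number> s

Throughput in SI: Q_s = 251.4 kg/h ÷ 3600 s/h = 0.0698333 kg/s
t_res = M / Q_s = 8.92 / 0.0698333 = 127.733 s

value=127.7 s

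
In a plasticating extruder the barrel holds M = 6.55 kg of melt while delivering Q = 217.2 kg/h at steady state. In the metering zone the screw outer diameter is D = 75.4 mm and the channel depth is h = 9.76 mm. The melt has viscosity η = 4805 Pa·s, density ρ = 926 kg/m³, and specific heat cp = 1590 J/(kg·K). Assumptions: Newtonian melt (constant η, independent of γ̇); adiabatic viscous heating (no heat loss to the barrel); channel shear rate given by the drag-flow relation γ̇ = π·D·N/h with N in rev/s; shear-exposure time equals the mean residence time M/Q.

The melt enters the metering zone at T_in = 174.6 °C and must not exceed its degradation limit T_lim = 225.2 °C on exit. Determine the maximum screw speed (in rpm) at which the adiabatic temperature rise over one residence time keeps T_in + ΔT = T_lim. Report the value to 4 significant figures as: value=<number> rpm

value=29.54 rpm

Throughput in SI: Q_s = 217.2 kg/h ÷ 3600 s/h = 0.0603333 kg/s
Mean residence time: t_res = M/Q_s = 6.55 kg / 0.0603333 kg/s = 108.564 s
Geometry in SI: D = 75.4 mm → 0.0754 m, h = 9.76 mm → 0.00976 m
Allowable rise: ΔT_a = T_lim − T_in = 225.2 − 174.6 = 50.6 K
Invert ΔT = ηγ̇²t_res/(ρcp) for γ̇: γ̇_max² = ΔT_a ρ cp / (η t_res) = 50.6·926·1590 / (4805·108.564) = 142.817 s⁻²
γ̇_max = √142.817 = 11.9506 s⁻¹
N_max = γ̇_max h / (πD) = 11.9506·0.00976/(π·0.0754) = 0.492401 rev/s → ×60 = 29.5441 rpm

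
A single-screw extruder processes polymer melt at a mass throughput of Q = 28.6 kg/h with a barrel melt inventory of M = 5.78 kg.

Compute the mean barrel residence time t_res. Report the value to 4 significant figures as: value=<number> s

Throughput in SI: Q_s = 28.6 kg/h ÷ 3600 s/h = 0.00794444 kg/s
t_res = M / Q_s = 5.78 ÷ 0.00794444 = 727.552 s

value=727.6 s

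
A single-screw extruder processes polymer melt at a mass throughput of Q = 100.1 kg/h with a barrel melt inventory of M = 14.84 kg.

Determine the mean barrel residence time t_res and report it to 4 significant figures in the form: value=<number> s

value=533.7 s

Convert throughput: Q = 100.1 kg/h = 100.1/3600 = 0.0278056 kg/s
t_res = M / Q_s = 14.84 ÷ 0.0278056 = 533.706 s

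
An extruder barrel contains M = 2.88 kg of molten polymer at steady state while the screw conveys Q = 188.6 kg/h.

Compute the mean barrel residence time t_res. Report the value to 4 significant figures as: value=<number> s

Q_s = Q / 3600 = 188.6 / 3600 = 0.0523889 kg/s
t_res = M / Q_s = 2.88 / 0.0523889 = 54.9735 s

value=54.97 s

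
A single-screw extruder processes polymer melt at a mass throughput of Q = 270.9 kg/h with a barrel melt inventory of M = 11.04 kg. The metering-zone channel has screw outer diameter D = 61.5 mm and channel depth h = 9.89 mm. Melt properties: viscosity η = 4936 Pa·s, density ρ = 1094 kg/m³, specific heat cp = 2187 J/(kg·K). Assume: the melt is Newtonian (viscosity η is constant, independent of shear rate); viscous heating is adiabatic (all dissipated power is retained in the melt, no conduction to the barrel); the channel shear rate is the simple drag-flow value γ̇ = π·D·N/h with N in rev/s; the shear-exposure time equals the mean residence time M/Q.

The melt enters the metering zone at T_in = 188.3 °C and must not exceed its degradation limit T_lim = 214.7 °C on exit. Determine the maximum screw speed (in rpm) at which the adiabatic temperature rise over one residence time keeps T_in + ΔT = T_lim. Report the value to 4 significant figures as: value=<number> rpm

Convert throughput: Q = 270.9 kg/h = 270.9/3600 = 0.07525 kg/s
Mean residence time: t_res = M/Q_s = 11.04 kg / 0.07525 kg/s = 146.711 s
Convert to metres: D = 0.0615 m, h = 0.00989 m
ΔT_a = T_lim − T_in = 214.7 °C − 188.3 °C = 26.4 K
γ̇_max² = ΔT_a·ρ·cp / (η·t_res) = [26.4 × 1094 × 2187] / [4936 × 146.711] = 87.2233 s⁻²
γ̇_max = √87.2233 = 9.33934 s⁻¹
N_max = γ̇_max·h / (π·D) = 9.33934 · 0.00989 / (π · 0.0615) = 0.478066 rev/s = 28.6839 rpm

value=28.68 rpm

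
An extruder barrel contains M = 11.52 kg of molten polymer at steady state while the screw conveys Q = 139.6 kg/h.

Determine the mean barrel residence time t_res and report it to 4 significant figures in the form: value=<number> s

value=297.1 s

Throughput in SI: Q_s = 139.6 kg/h ÷ 3600 s/h = 0.0387778 kg/s
Mean residence time: t_res = M/Q_s = 11.52 kg / 0.0387778 kg/s = 297.077 s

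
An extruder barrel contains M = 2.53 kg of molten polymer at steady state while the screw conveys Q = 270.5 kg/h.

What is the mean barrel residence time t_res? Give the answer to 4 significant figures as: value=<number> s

Throughput in SI: Q_s = 270.5 kg/h ÷ 3600 s/h = 0.0751389 kg/s
Mean residence time: t_res = M/Q_s = 2.53 kg / 0.0751389 kg/s = 33.671 s

value=33.67 s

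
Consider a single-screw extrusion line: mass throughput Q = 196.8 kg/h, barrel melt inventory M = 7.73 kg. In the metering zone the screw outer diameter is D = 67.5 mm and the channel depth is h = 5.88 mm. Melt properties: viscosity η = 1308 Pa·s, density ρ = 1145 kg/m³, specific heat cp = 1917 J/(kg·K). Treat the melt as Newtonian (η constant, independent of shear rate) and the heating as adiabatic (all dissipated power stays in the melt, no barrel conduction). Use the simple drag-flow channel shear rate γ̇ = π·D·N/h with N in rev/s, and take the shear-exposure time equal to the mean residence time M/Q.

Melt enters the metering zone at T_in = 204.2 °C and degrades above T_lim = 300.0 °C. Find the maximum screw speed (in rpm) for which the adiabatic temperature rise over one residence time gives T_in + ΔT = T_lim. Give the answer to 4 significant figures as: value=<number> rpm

Q_s = Q / 3600 = 196.8 / 3600 = 0.0546667 kg/s
t_res = M / Q_s = 7.73 ÷ 0.0546667 = 141.402 s
Convert to metres: D = 0.0675 m, h = 0.00588 m
ΔT_a = T_lim − T_in = 300.0 °C − 204.2 °C = 95.8 K
γ̇_max² = ΔT_a·ρ·cp / (η·t_res) = [95.8 × 1145 × 1917] / [1308 × 141.402] = 1136.92 s⁻²
γ̇_max = sqrt(1136.92) = 33.7182 s⁻¹
N_max = γ̇_max·h / (π·D) = 33.7182 · 0.00588 / (π · 0.0675) = 0.934949 rev/s = 56.0969 rpm

value=56.10 rpm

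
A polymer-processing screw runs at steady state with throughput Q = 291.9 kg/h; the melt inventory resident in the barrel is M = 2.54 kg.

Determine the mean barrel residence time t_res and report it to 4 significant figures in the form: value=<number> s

Convert throughput: Q = 291.9 kg/h = 291.9/3600 = 0.0810833 kg/s
t_res = M / Q_s = 2.54 / 0.0810833 = 31.3258 s

value=31.33 s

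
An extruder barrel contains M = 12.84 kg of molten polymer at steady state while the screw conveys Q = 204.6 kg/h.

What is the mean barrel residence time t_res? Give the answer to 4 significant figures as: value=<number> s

value=225.9 s

Throughput in SI: Q_s = 204.6 kg/h ÷ 3600 s/h = 0.0568333 kg/s
t_res = M / Q_s = 12.84 / 0.0568333 = 225.924 s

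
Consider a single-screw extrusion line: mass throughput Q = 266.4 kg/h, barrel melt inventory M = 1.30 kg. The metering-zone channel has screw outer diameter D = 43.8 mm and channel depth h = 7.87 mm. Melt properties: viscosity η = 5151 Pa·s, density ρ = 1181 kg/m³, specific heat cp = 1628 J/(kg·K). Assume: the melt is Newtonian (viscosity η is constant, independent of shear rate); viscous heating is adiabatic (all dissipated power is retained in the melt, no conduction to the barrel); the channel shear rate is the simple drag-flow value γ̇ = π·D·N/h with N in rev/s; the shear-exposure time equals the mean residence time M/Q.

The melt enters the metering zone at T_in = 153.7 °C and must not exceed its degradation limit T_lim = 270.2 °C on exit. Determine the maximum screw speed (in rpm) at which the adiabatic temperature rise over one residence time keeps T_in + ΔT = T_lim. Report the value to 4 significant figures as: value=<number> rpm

Throughput in SI: Q_s = 266.4 kg/h ÷ 3600 s/h = 0.074 kg/s
t_res = M / Q_s = 1.30 ÷ 0.074 = 17.5676 s
D = 43.8 mm = 0.0438 m;  h = 7.87 mm = 0.00787 m
ΔT_a = T_lim − T_in = 270.2 − 153.7 = 116.5 K
γ̇_max² = ΔT_a·ρ·cp/(η·t_res) = 116.5·1181·1628/(5151·17.5676) = 2475.3 s⁻²
γ̇_max = sqrt(2475.3) = 49.7523 s⁻¹
N_max = γ̇_max h / (πD) = 49.7523·0.00787/(π·0.0438) = 2.84554 rev/s → ×60 = 170.732 rpm

value=170.7 rpm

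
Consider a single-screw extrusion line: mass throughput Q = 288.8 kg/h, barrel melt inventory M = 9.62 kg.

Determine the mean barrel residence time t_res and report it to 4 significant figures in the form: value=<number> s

value=119.9 s

Convert throughput: Q = 288.8 kg/h = 288.8/3600 = 0.0802222 kg/s
t_res = M / Q_s = 9.62 / 0.0802222 = 119.917 s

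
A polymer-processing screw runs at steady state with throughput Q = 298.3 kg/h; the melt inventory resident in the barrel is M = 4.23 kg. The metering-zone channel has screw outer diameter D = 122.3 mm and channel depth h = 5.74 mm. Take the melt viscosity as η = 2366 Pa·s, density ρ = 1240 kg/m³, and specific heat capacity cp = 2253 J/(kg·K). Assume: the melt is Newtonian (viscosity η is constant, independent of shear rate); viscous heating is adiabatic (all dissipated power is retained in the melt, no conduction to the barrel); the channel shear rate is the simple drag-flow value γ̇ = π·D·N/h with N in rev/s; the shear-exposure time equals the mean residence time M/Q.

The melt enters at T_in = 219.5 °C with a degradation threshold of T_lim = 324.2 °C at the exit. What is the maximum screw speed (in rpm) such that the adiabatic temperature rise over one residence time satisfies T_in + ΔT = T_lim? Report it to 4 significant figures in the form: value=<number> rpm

value=44.11 rpm

Q_s = Q / 3600 = 298.3 / 3600 = 0.0828611 kg/s
t_res = M / Q_s = 4.23 ÷ 0.0828611 = 51.0493 s
Geometry in SI: D = 122.3 mm → 0.1223 m, h = 5.74 mm → 0.00574 m
ΔT_a = T_lim − T_in = 324.2 °C − 219.5 °C = 104.7 K
γ̇_max² = ΔT_a·ρ·cp/(η·t_res) = 104.7·1240·2253/(2366·51.0493) = 2421.73 s⁻²
Take the square root: γ̇_max = √(2421.73) = 49.211 s⁻¹
Solve γ̇ = πDN/h for N: N_max = γ̇_max·h/(π·D) = 49.211 × 0.00574 / (π × 0.1223) = 0.735188 rev/s = 44.1113 rpm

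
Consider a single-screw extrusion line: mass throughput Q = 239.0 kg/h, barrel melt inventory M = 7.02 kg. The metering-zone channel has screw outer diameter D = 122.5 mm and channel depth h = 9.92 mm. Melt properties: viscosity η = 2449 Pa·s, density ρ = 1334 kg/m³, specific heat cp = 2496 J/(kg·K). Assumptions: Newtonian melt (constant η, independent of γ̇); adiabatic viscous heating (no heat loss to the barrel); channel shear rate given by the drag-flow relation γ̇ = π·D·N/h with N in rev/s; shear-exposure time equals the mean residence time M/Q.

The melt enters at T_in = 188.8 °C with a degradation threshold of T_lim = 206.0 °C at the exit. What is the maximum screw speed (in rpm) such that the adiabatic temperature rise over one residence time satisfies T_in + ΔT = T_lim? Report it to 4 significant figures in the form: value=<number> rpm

Convert throughput: Q = 239.0 kg/h = 239.0/3600 = 0.0663889 kg/s
Mean residence time: t_res = M/Q_s = 7.02 kg / 0.0663889 kg/s = 105.741 s
Geometry in SI: D = 122.5 mm → 0.1225 m, h = 9.92 mm → 0.00992 m
Allowable rise: ΔT_a = T_lim − T_in = 206.0 − 188.8 = 17.2 K
γ̇_max² = ΔT_a·ρ·cp / (η·t_res) = [17.2 × 1334 × 2496] / [2449 × 105.741] = 221.156 s⁻²
γ̇_max = √221.156 = 14.8713 s⁻¹
N_max = γ̇_max·h / (π·D) = 14.8713 · 0.00992 / (π · 0.1225) = 0.383332 rev/s = 22.9999 rpm

value=23.00 rpm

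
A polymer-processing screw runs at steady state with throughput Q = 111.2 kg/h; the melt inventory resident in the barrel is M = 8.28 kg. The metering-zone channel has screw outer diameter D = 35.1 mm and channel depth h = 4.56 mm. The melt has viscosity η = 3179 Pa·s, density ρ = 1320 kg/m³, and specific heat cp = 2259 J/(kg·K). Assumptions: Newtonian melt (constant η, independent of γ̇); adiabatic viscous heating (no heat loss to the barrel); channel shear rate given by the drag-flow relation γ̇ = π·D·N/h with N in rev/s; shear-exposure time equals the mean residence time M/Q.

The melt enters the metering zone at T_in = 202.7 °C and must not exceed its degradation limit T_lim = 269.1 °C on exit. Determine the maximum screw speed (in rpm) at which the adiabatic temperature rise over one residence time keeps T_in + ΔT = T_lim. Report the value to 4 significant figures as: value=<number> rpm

value=37.82 rpm

Throughput in SI: Q_s = 111.2 kg/h ÷ 3600 s/h = 0.0308889 kg/s
t_res = M / Q_s = 8.28 / 0.0308889 = 268.058 s
Convert to metres: D = 0.0351 m, h = 0.00456 m
Allowable rise: ΔT_a = T_lim − T_in = 269.1 − 202.7 = 66.4 K
γ̇_max² = ΔT_a·ρ·cp / (η·t_res) = [66.4 × 1320 × 2259] / [3179 × 268.058] = 232.348 s⁻²
γ̇_max = sqrt(232.348) = 15.243 s⁻¹
Solve γ̇ = πDN/h for N: N_max = γ̇_max·h/(π·D) = 15.243 × 0.00456 / (π × 0.0351) = 0.630344 rev/s = 37.8206 rpm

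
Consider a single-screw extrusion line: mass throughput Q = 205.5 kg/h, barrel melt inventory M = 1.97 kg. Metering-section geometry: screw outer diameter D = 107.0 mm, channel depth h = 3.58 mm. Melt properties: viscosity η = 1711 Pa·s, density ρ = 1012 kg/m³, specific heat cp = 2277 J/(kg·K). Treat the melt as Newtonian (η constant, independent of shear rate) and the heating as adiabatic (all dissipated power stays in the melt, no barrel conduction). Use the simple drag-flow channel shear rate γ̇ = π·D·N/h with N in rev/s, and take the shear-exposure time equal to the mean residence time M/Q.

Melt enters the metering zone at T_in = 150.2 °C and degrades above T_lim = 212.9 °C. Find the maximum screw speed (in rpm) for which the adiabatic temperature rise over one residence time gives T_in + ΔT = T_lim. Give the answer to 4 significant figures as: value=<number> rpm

Throughput in SI: Q_s = 205.5 kg/h ÷ 3600 s/h = 0.0570833 kg/s
t_res = M / Q_s = 1.97 / 0.0570833 = 34.5109 s
D = 107.0 mm = 0.107 m;  h = 3.58 mm = 0.00358 m
ΔT_a = T_lim − T_in = 212.9 − 150.2 = 62.7 K
γ̇_max² = ΔT_a·ρ·cp / (η·t_res) = [62.7 × 1012 × 2277] / [1711 × 34.5109] = 2446.83 s⁻²
Take the square root: γ̇_max = √(2446.83) = 49.4655 s⁻¹
Solve γ̇ = πDN/h for N: N_max = γ̇_max·h/(π·D) = 49.4655 × 0.00358 / (π × 0.107) = 0.526807 rev/s = 31.6084 rpm

value=31.61 rpm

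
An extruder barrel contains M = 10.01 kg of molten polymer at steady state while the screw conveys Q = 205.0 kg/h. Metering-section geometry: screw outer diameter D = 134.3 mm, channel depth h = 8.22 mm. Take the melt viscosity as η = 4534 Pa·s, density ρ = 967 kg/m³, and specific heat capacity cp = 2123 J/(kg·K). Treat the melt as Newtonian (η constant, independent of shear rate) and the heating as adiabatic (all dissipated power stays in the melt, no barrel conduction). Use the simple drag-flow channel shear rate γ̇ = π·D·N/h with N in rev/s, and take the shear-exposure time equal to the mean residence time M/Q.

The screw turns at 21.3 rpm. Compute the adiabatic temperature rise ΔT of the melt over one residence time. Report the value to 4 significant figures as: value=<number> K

Convert throughput: Q = 205.0 kg/h = 205.0/3600 = 0.0569444 kg/s
t_res = M / Q_s = 10.01 ÷ 0.0569444 = 175.785 s
Convert to SI: D = 0.1343 m, h = 0.00822 m, N = 21.3/60 = 0.355 rev/s
γ̇ = π·D·N / h = π · 0.1343 · 0.355 / 0.00822 = 18.2214 s⁻¹
ΔT = η·γ̇²·t_res / (ρ·cp) = 4534 · (18.2214)² · 175.785 / (967 · 2123) = 128.9 K

value=128.9 K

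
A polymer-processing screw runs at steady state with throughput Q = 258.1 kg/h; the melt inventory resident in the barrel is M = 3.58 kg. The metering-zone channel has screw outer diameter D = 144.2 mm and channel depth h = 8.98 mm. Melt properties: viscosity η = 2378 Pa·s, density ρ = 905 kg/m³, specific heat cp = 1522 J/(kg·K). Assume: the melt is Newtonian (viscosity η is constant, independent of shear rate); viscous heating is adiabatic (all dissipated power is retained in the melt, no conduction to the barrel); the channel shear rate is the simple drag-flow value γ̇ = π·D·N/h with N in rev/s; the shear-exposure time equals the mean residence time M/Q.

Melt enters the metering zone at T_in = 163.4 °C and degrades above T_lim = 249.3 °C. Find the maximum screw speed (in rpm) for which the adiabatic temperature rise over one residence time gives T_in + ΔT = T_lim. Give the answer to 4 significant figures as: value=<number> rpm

Throughput in SI: Q_s = 258.1 kg/h ÷ 3600 s/h = 0.0716944 kg/s
Mean residence time: t_res = M/Q_s = 3.58 kg / 0.0716944 kg/s = 49.9341 s
Geometry in SI: D = 144.2 mm → 0.1442 m, h = 8.98 mm → 0.00898 m
ΔT_a = T_lim − T_in = 249.3 °C − 163.4 °C = 85.9 K
Invert ΔT = ηγ̇²t_res/(ρcp) for γ̇: γ̇_max² = ΔT_a ρ cp / (η t_res) = 85.9·905·1522 / (2378·49.9341) = 996.431 s⁻²
Take the square root: γ̇_max = √(996.431) = 31.5663 s⁻¹
Solve γ̇ = πDN/h for N: N_max = γ̇_max·h/(π·D) = 31.5663 × 0.00898 / (π × 0.1442) = 0.625727 rev/s = 37.5436 rpm

value=37.54 rpm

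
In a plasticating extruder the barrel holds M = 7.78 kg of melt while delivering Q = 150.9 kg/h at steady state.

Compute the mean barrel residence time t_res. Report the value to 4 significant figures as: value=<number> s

value=185.6 s

Q_s = Q / 3600 = 150.9 / 3600 = 0.0419167 kg/s
t_res = M / Q_s = 7.78 ÷ 0.0419167 = 185.606 s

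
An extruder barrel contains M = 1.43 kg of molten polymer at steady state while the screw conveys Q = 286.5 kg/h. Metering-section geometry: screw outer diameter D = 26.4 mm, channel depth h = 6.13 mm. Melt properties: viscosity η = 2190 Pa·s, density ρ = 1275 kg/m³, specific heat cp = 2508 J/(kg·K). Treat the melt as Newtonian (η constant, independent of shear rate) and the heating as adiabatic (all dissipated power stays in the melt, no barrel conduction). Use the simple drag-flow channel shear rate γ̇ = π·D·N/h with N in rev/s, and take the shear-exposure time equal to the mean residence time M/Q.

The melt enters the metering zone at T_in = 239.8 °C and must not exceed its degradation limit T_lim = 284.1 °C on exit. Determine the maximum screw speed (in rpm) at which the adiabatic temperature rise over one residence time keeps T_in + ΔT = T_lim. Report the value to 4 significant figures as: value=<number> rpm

value=266.1 rpm

Throughput in SI: Q_s = 286.5 kg/h ÷ 3600 s/h = 0.0795833 kg/s
Mean residence time: t_res = M/Q_s = 1.43 kg / 0.0795833 kg/s = 17.9686 s
Geometry in SI: D = 26.4 mm → 0.0264 m, h = 6.13 mm → 0.00613 m
ΔT_a = T_lim − T_in = 284.1 °C − 239.8 °C = 44.3 K
γ̇_max² = ΔT_a·ρ·cp / (η·t_res) = [44.3 × 1275 × 2508] / [2190 × 17.9686] = 3599.84 s⁻²
γ̇_max = √3599.84 = 59.9987 s⁻¹
Solve γ̇ = πDN/h for N: N_max = γ̇_max·h/(π·D) = 59.9987 × 0.00613 / (π × 0.0264) = 4.43454 rev/s = 266.072 rpm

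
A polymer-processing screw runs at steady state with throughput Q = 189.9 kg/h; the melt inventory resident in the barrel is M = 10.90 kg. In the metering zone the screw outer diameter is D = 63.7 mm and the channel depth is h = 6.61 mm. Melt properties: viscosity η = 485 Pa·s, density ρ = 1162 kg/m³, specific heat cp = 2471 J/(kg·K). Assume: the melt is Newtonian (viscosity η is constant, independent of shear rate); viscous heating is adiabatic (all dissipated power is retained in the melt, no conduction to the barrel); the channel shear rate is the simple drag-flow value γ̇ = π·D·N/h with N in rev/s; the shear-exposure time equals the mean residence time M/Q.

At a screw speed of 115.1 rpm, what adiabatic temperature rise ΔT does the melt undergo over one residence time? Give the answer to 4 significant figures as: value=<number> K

value=117.7 K

Q_s = Q / 3600 = 189.9 / 3600 = 0.05275 kg/s
t_res = M / Q_s = 10.90 / 0.05275 = 206.635 s
D = 63.7 mm = 0.0637 m;  h = 6.61 mm = 0.00661 m;  N = 115.1 rpm / 60 = 1.91833 rev/s
Shear rate: γ̇ = πDN/h = π·0.0637·1.91833/0.00661 = 58.078 s⁻¹
ΔT = η·γ̇²·t_res / (ρ·cp) = 485 · (58.078)² · 206.635 / (1162 · 2471) = 117.731 K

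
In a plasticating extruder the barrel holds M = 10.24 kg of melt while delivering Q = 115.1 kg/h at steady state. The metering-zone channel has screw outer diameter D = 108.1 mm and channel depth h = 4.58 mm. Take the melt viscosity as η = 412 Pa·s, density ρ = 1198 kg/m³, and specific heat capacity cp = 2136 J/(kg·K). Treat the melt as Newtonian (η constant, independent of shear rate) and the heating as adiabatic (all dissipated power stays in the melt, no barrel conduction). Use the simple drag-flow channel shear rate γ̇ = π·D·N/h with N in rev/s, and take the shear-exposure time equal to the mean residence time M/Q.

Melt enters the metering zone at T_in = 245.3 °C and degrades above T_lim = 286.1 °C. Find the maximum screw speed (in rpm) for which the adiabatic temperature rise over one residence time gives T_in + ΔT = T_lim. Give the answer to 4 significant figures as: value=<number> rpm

value=22.76 rpm

Convert throughput: Q = 115.1 kg/h = 115.1/3600 = 0.0319722 kg/s
Mean residence time: t_res = M/Q_s = 10.24 kg / 0.0319722 kg/s = 320.278 s
D = 108.1 mm = 0.1081 m;  h = 4.58 mm = 0.00458 m
Allowable rise: ΔT_a = T_lim − T_in = 286.1 − 245.3 = 40.8 K
Invert ΔT = ηγ̇²t_res/(ρcp) for γ̇: γ̇_max² = ΔT_a ρ cp / (η t_res) = 40.8·1198·2136 / (412·320.278) = 791.214 s⁻²
γ̇_max = sqrt(791.214) = 28.1285 s⁻¹
N_max = γ̇_max·h / (π·D) = 28.1285 · 0.00458 / (π · 0.1081) = 0.379347 rev/s = 22.7608 rpm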